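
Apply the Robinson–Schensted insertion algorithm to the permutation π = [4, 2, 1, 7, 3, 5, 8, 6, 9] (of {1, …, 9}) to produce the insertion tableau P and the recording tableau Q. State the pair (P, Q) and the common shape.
P = [1, 3, 5, 6, 9] / [2, 7, 8] / [4];  Q = [1, 4, 6, 7, 9] / [2, 5, 8] / [3];  common shape = (5, 3, 1)

Row-insert the values π_1, π_2, … into P one at a time, bumping the leftmost entry strictly greater than the inserted value down to the next row. The recording tableau Q records, in position (i, j), the step at which that cell was added to P.
  Insert 4 (step 1): P = [4];  Q = [1]
  Insert 2 (step 2): P = [2] / [4];  Q = [1] / [2]
  Insert 1 (step 3): P = [1] / [2] / [4];  Q = [1] / [2] / [3]
  Insert 7 (step 4): P = [1, 7] / [2] / [4];  Q = [1, 4] / [2] / [3]
  Insert 3 (step 5): P = [1, 3] / [2, 7] / [4];  Q = [1, 4] / [2, 5] / [3]
  Insert 5 (step 6): P = [1, 3, 5] / [2, 7] / [4];  Q = [1, 4, 6] / [2, 5] / [3]
  Insert 8 (step 7): P = [1, 3, 5, 8] / [2, 7] / [4];  Q = [1, 4, 6, 7] / [2, 5] / [3]
  Insert 6 (step 8): P = [1, 3, 5, 6] / [2, 7, 8] / [4];  Q = [1, 4, 6, 7] / [2, 5, 8] / [3]
  Insert 9 (step 9): P = [1, 3, 5, 6, 9] / [2, 7, 8] / [4];  Q = [1, 4, 6, 7, 9] / [2, 5, 8] / [3]
Final shape: (5, 3, 1).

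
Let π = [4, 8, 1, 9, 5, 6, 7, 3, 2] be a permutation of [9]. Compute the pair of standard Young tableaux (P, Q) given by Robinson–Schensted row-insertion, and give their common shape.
P = [1, 2, 6, 7] / [3, 5, 9] / [4] / [8];  Q = [1, 2, 4, 7] / [3, 5, 6] / [8] / [9];  common shape = (4, 3, 1, 1)

Row-insert the values π_1, π_2, … into P one at a time, bumping the leftmost entry strictly greater than the inserted value down to the next row. The recording tableau Q records, in position (i, j), the step at which that cell was added to P.
  Insert 4 (step 1): P = [4];  Q = [1]
  Insert 8 (step 2): P = [4, 8];  Q = [1, 2]
  Insert 1 (step 3): P = [1, 8] / [4];  Q = [1, 2] / [3]
  Insert 9 (step 4): P = [1, 8, 9] / [4];  Q = [1, 2, 4] / [3]
  Insert 5 (step 5): P = [1, 5, 9] / [4, 8];  Q = [1, 2, 4] / [3, 5]
  Insert 6 (step 6): P = [1, 5, 6] / [4, 8, 9];  Q = [1, 2, 4] / [3, 5, 6]
  Insert 7 (step 7): P = [1, 5, 6, 7] / [4, 8, 9];  Q = [1, 2, 4, 7] / [3, 5, 6]
  Insert 3 (step 8): P = [1, 3, 6, 7] / [4, 5, 9] / [8];  Q = [1, 2, 4, 7] / [3, 5, 6] / [8]
  Insert 2 (step 9): P = [1, 2, 6, 7] / [3, 5, 9] / [4] / [8];  Q = [1, 2, 4, 7] / [3, 5, 6] / [8] / [9]
Final shape: (4, 3, 1, 1).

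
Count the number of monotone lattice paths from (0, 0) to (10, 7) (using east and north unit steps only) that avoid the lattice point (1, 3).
Number of paths = 16588

Total paths from (0, 0) to (10, 7): C(17, 10) = 19448. Paths through (1, 3): (paths (0, 0) → (1, 3)) × (paths (1, 3) → (10, 7)) = C(4, 1) · C(13, 9) = 4 · 715 = 2860. Avoidance count = 19448 − 2860 = 16588.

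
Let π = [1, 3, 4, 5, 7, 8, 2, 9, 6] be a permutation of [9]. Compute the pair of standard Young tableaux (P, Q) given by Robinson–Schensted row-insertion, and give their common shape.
P = [1, 2, 4, 5, 6, 8, 9] / [3, 7];  Q = [1, 2, 3, 4, 5, 6, 8] / [7, 9];  common shape = (7, 2)

Row-insert the values π_1, π_2, … into P one at a time, bumping the leftmost entry strictly greater than the inserted value down to the next row. The recording tableau Q records, in position (i, j), the step at which that cell was added to P.
  Insert 1 (step 1): P = [1];  Q = [1]
  Insert 3 (step 2): P = [1, 3];  Q = [1, 2]
  Insert 4 (step 3): P = [1, 3, 4];  Q = [1, 2, 3]
  Insert 5 (step 4): P = [1, 3, 4, 5];  Q = [1, 2, 3, 4]
  Insert 7 (step 5): P = [1, 3, 4, 5, 7];  Q = [1, 2, 3, 4, 5]
  Insert 8 (step 6): P = [1, 3, 4, 5, 7, 8];  Q = [1, 2, 3, 4, 5, 6]
  Insert 2 (step 7): P = [1, 2, 4, 5, 7, 8] / [3];  Q = [1, 2, 3, 4, 5, 6] / [7]
  Insert 9 (step 8): P = [1, 2, 4, 5, 7, 8, 9] / [3];  Q = [1, 2, 3, 4, 5, 6, 8] / [7]
  Insert 6 (step 9): P = [1, 2, 4, 5, 6, 8, 9] / [3, 7];  Q = [1, 2, 3, 4, 5, 6, 8] / [7, 9]
Final shape: (7, 2).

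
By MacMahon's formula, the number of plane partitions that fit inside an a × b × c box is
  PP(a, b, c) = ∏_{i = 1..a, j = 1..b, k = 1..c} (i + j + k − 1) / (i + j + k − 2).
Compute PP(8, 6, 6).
PP(8, 6, 6) = 469699956117392

Evaluate the triple product over i = 1..8, j = 1..6, k = 1..6. The factors are (2/1) · (3/2) · (4/3) · (5/4) · (6/5) · (7/6) · (3/2) · (4/3) · … (288 factors total). The numerators and denominators telescope so the product is an integer; carrying out the multiplication exactly gives PP(8, 6, 6) = 469699956117392.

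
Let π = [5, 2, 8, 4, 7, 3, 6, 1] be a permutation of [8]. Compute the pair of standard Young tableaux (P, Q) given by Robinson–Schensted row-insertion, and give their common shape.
P = [1, 3, 6] / [2, 7] / [4, 8] / [5];  Q = [1, 3, 5] / [2, 4] / [6, 7] / [8];  common shape = (3, 2, 2, 1)

Row-insert the values π_1, π_2, … into P one at a time, bumping the leftmost entry strictly greater than the inserted value down to the next row. The recording tableau Q records, in position (i, j), the step at which that cell was added to P.
  Insert 5 (step 1): P = [5];  Q = [1]
  Insert 2 (step 2): P = [2] / [5];  Q = [1] / [2]
  Insert 8 (step 3): P = [2, 8] / [5];  Q = [1, 3] / [2]
  Insert 4 (step 4): P = [2, 4] / [5, 8];  Q = [1, 3] / [2, 4]
  Insert 7 (step 5): P = [2, 4, 7] / [5, 8];  Q = [1, 3, 5] / [2, 4]
  Insert 3 (step 6): P = [2, 3, 7] / [4, 8] / [5];  Q = [1, 3, 5] / [2, 4] / [6]
  Insert 6 (step 7): P = [2, 3, 6] / [4, 7] / [5, 8];  Q = [1, 3, 5] / [2, 4] / [6, 7]
  Insert 1 (step 8): P = [1, 3, 6] / [2, 7] / [4, 8] / [5];  Q = [1, 3, 5] / [2, 4] / [6, 7] / [8]
Final shape: (3, 2, 2, 1).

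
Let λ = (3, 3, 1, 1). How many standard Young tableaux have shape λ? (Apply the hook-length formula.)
# SYT of shape (3, 3, 1, 1) = 56

Hook-length formula: f^λ = n! / Π hook(c), product over all cells c of the Young diagram. For λ = (3, 3, 1, 1), n = 8 boxes. Hook lengths by row (left-to-right, top-to-bottom): [6, 3, 2]; [5, 2, 1]; [2]; [1]. Product of hooks = 720. So f^λ = 8! / 720 = 40320 / 720 = 56.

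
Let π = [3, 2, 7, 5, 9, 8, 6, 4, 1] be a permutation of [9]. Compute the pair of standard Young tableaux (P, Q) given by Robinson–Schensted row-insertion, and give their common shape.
P = [1, 4, 6] / [2, 5, 8] / [3] / [7] / [9];  Q = [1, 3, 5] / [2, 4, 6] / [7] / [8] / [9];  common shape = (3, 3, 1, 1, 1)

Row-insert the values π_1, π_2, … into P one at a time, bumping the leftmost entry strictly greater than the inserted value down to the next row. The recording tableau Q records, in position (i, j), the step at which that cell was added to P.
  Insert 3 (step 1): P = [3];  Q = [1]
  Insert 2 (step 2): P = [2] / [3];  Q = [1] / [2]
  Insert 7 (step 3): P = [2, 7] / [3];  Q = [1, 3] / [2]
  Insert 5 (step 4): P = [2, 5] / [3, 7];  Q = [1, 3] / [2, 4]
  Insert 9 (step 5): P = [2, 5, 9] / [3, 7];  Q = [1, 3, 5] / [2, 4]
  Insert 8 (step 6): P = [2, 5, 8] / [3, 7, 9];  Q = [1, 3, 5] / [2, 4, 6]
  Insert 6 (step 7): P = [2, 5, 6] / [3, 7, 8] / [9];  Q = [1, 3, 5] / [2, 4, 6] / [7]
  Insert 4 (step 8): P = [2, 4, 6] / [3, 5, 8] / [7] / [9];  Q = [1, 3, 5] / [2, 4, 6] / [7] / [8]
  Insert 1 (step 9): P = [1, 4, 6] / [2, 5, 8] / [3] / [7] / [9];  Q = [1, 3, 5] / [2, 4, 6] / [7] / [8] / [9]
Final shape: (3, 3, 1, 1, 1).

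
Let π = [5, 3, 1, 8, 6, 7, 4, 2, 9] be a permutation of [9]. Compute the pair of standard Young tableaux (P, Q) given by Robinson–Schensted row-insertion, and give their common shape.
P = [1, 2, 7, 9] / [3, 4] / [5, 6] / [8];  Q = [1, 4, 6, 9] / [2, 5] / [3, 7] / [8];  common shape = (4, 2, 2, 1)

Row-insert the values π_1, π_2, … into P one at a time, bumping the leftmost entry strictly greater than the inserted value down to the next row. The recording tableau Q records, in position (i, j), the step at which that cell was added to P.
  Insert 5 (step 1): P = [5];  Q = [1]
  Insert 3 (step 2): P = [3] / [5];  Q = [1] / [2]
  Insert 1 (step 3): P = [1] / [3] / [5];  Q = [1] / [2] / [3]
  Insert 8 (step 4): P = [1, 8] / [3] / [5];  Q = [1, 4] / [2] / [3]
  Insert 6 (step 5): P = [1, 6] / [3, 8] / [5];  Q = [1, 4] / [2, 5] / [3]
  Insert 7 (step 6): P = [1, 6, 7] / [3, 8] / [5];  Q = [1, 4, 6] / [2, 5] / [3]
  Insert 4 (step 7): P = [1, 4, 7] / [3, 6] / [5, 8];  Q = [1, 4, 6] / [2, 5] / [3, 7]
  Insert 2 (step 8): P = [1, 2, 7] / [3, 4] / [5, 6] / [8];  Q = [1, 4, 6] / [2, 5] / [3, 7] / [8]
  Insert 9 (step 9): P = [1, 2, 7, 9] / [3, 4] / [5, 6] / [8];  Q = [1, 4, 6, 9] / [2, 5] / [3, 7] / [8]
Final shape: (4, 2, 2, 1).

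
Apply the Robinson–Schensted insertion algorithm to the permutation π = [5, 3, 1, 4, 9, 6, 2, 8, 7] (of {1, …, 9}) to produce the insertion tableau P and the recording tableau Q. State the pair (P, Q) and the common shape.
P = [1, 2, 6, 7] / [3, 4, 8] / [5, 9];  Q = [1, 4, 5, 8] / [2, 6, 9] / [3, 7];  common shape = (4, 3, 2)

Row-insert the values π_1, π_2, … into P one at a time, bumping the leftmost entry strictly greater than the inserted value down to the next row. The recording tableau Q records, in position (i, j), the step at which that cell was added to P.
  Insert 5 (step 1): P = [5];  Q = [1]
  Insert 3 (step 2): P = [3] / [5];  Q = [1] / [2]
  Insert 1 (step 3): P = [1] / [3] / [5];  Q = [1] / [2] / [3]
  Insert 4 (step 4): P = [1, 4] / [3] / [5];  Q = [1, 4] / [2] / [3]
  Insert 9 (step 5): P = [1, 4, 9] / [3] / [5];  Q = [1, 4, 5] / [2] / [3]
  Insert 6 (step 6): P = [1, 4, 6] / [3, 9] / [5];  Q = [1, 4, 5] / [2, 6] / [3]
  Insert 2 (step 7): P = [1, 2, 6] / [3, 4] / [5, 9];  Q = [1, 4, 5] / [2, 6] / [3, 7]
  Insert 8 (step 8): P = [1, 2, 6, 8] / [3, 4] / [5, 9];  Q = [1, 4, 5, 8] / [2, 6] / [3, 7]
  Insert 7 (step 9): P = [1, 2, 6, 7] / [3, 4, 8] / [5, 9];  Q = [1, 4, 5, 8] / [2, 6, 9] / [3, 7]
Final shape: (4, 3, 2).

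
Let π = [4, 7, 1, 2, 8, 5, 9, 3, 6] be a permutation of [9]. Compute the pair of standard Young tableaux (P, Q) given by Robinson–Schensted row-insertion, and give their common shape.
P = [1, 2, 3, 6] / [4, 5, 8, 9] / [7];  Q = [1, 2, 5, 7] / [3, 4, 6, 9] / [8];  common shape = (4, 4, 1)

Row-insert the values π_1, π_2, … into P one at a time, bumping the leftmost entry strictly greater than the inserted value down to the next row. The recording tableau Q records, in position (i, j), the step at which that cell was added to P.
  Insert 4 (step 1): P = [4];  Q = [1]
  Insert 7 (step 2): P = [4, 7];  Q = [1, 2]
  Insert 1 (step 3): P = [1, 7] / [4];  Q = [1, 2] / [3]
  Insert 2 (step 4): P = [1, 2] / [4, 7];  Q = [1, 2] / [3, 4]
  Insert 8 (step 5): P = [1, 2, 8] / [4, 7];  Q = [1, 2, 5] / [3, 4]
  Insert 5 (step 6): P = [1, 2, 5] / [4, 7, 8];  Q = [1, 2, 5] / [3, 4, 6]
  Insert 9 (step 7): P = [1, 2, 5, 9] / [4, 7, 8];  Q = [1, 2, 5, 7] / [3, 4, 6]
  Insert 3 (step 8): P = [1, 2, 3, 9] / [4, 5, 8] / [7];  Q = [1, 2, 5, 7] / [3, 4, 6] / [8]
  Insert 6 (step 9): P = [1, 2, 3, 6] / [4, 5, 8, 9] / [7];  Q = [1, 2, 5, 7] / [3, 4, 6, 9] / [8]
Final shape: (4, 4, 1).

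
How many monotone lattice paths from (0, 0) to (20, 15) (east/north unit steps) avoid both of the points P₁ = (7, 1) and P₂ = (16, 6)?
Number of paths = 3045579905

Inclusion–exclusion. Total paths: C(35, 20) = 3247943160. Through P₁: C(8, 7)·C(27, 13) = 160466400. Through P₂: C(22, 16)·C(13, 4) = 53348295. Since P₁ is strictly southwest of P₂, a monotone path through both must visit P₁ then P₂; paths through both = C(8, 7)·C(14, 9)·C(13, 4) = 11451440. Avoid both = 3247943160 − 160466400 − 53348295 + 11451440 = 3045579905.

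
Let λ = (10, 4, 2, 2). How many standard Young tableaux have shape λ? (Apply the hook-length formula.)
# SYT of shape (10, 4, 2, 2) = 1099560

Hook-length formula: f^λ = n! / Π hook(c), product over all cells c of the Young diagram. For λ = (10, 4, 2, 2), n = 18 boxes. Hook lengths by row (left-to-right, top-to-bottom): [13, 12, 9, 8, 6, 5, 4, 3, 2, 1]; [6, 5, 2, 1]; [3, 2]; [2, 1]. Product of hooks = 5822668800. So f^λ = 18! / 5822668800 = 6402373705728000 / 5822668800 = 1099560.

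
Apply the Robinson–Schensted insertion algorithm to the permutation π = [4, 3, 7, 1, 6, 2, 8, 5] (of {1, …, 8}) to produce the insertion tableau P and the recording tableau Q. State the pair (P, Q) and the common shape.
P = [1, 2, 5] / [3, 6, 8] / [4, 7];  Q = [1, 3, 7] / [2, 5, 8] / [4, 6];  common shape = (3, 3, 2)

Row-insert the values π_1, π_2, … into P one at a time, bumping the leftmost entry strictly greater than the inserted value down to the next row. The recording tableau Q records, in position (i, j), the step at which that cell was added to P.
  Insert 4 (step 1): P = [4];  Q = [1]
  Insert 3 (step 2): P = [3] / [4];  Q = [1] / [2]
  Insert 7 (step 3): P = [3, 7] / [4];  Q = [1, 3] / [2]
  Insert 1 (step 4): P = [1, 7] / [3] / [4];  Q = [1, 3] / [2] / [4]
  Insert 6 (step 5): P = [1, 6] / [3, 7] / [4];  Q = [1, 3] / [2, 5] / [4]
  Insert 2 (step 6): P = [1, 2] / [3, 6] / [4, 7];  Q = [1, 3] / [2, 5] / [4, 6]
  Insert 8 (step 7): P = [1, 2, 8] / [3, 6] / [4, 7];  Q = [1, 3, 7] / [2, 5] / [4, 6]
  Insert 5 (step 8): P = [1, 2, 5] / [3, 6, 8] / [4, 7];  Q = [1, 3, 7] / [2, 5, 8] / [4, 6]
Final shape: (3, 3, 2).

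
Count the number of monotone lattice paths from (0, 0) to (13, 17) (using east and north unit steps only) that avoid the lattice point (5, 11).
Number of paths = 106642746

Total paths from (0, 0) to (13, 17): C(30, 13) = 119759850. Paths through (5, 11): (paths (0, 0) → (5, 11)) × (paths (5, 11) → (13, 17)) = C(16, 5) · C(14, 8) = 4368 · 3003 = 13117104. Avoidance count = 119759850 − 13117104 = 106642746.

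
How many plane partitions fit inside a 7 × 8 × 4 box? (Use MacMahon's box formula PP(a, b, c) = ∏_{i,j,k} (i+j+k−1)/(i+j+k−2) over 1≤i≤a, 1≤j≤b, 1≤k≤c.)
PP(7, 8, 4) = 1318349483880

Evaluate the triple product over i = 1..7, j = 1..8, k = 1..4. The factors are (2/1) · (3/2) · (4/3) · (5/4) · (3/2) · (4/3) · (5/4) · (6/5) · … (224 factors total). The numerators and denominators telescope so the product is an integer; carrying out the multiplication exactly gives PP(7, 8, 4) = 1318349483880.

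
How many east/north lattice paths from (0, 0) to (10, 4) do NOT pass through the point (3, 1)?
Number of paths = 521

Total paths from (0, 0) to (10, 4): C(14, 10) = 1001. Paths through (3, 1): (paths (0, 0) → (3, 1)) × (paths (3, 1) → (10, 4)) = C(4, 3) · C(10, 7) = 4 · 120 = 480. Avoidance count = 1001 − 480 = 521.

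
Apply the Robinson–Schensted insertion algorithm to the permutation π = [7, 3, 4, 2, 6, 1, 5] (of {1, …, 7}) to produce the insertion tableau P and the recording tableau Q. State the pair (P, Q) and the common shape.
P = [1, 4, 5] / [2, 6] / [3] / [7];  Q = [1, 3, 5] / [2, 7] / [4] / [6];  common shape = (3, 2, 1, 1)

Row-insert the values π_1, π_2, … into P one at a time, bumping the leftmost entry strictly greater than the inserted value down to the next row. The recording tableau Q records, in position (i, j), the step at which that cell was added to P.
  Insert 7 (step 1): P = [7];  Q = [1]
  Insert 3 (step 2): P = [3] / [7];  Q = [1] / [2]
  Insert 4 (step 3): P = [3, 4] / [7];  Q = [1, 3] / [2]
  Insert 2 (step 4): P = [2, 4] / [3] / [7];  Q = [1, 3] / [2] / [4]
  Insert 6 (step 5): P = [2, 4, 6] / [3] / [7];  Q = [1, 3, 5] / [2] / [4]
  Insert 1 (step 6): P = [1, 4, 6] / [2] / [3] / [7];  Q = [1, 3, 5] / [2] / [4] / [6]
  Insert 5 (step 7): P = [1, 4, 5] / [2, 6] / [3] / [7];  Q = [1, 3, 5] / [2, 7] / [4] / [6]
Final shape: (3, 2, 1, 1).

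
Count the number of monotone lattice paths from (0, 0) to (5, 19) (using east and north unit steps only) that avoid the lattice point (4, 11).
Number of paths = 30219

Total paths from (0, 0) to (5, 19): C(24, 5) = 42504. Paths through (4, 11): (paths (0, 0) → (4, 11)) × (paths (4, 11) → (5, 19)) = C(15, 4) · C(9, 1) = 1365 · 9 = 12285. Avoidance count = 42504 − 12285 = 30219.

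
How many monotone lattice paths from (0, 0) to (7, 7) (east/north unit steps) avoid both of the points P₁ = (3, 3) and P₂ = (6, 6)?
Number of paths = 984

Inclusion–exclusion. Total paths: C(14, 7) = 3432. Through P₁: C(6, 3)·C(8, 4) = 1400. Through P₂: C(12, 6)·C(2, 1) = 1848. Since P₁ is strictly southwest of P₂, a monotone path through both must visit P₁ then P₂; paths through both = C(6, 3)·C(6, 3)·C(2, 1) = 800. Avoid both = 3432 − 1400 − 1848 + 800 = 984.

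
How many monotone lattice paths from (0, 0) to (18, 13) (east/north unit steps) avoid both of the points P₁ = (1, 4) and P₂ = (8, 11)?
Number of paths = 186774473

Inclusion–exclusion. Total paths: C(31, 18) = 206253075. Through P₁: C(5, 1)·C(26, 17) = 15622750. Through P₂: C(19, 8)·C(12, 10) = 4988412. Since P₁ is strictly southwest of P₂, a monotone path through both must visit P₁ then P₂; paths through both = C(5, 1)·C(14, 7)·C(12, 10) = 1132560. Avoid both = 206253075 − 15622750 − 4988412 + 1132560 = 186774473.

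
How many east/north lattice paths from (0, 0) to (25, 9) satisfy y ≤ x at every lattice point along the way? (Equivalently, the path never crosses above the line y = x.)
Number of paths = 34295052

By the reflection principle (André's argument), the number of monotone paths to (25, 9) with n ≤ m that never go above y = x is C(34, 25) − C(34, 26) = 52451256 − 18156204 = 34295052.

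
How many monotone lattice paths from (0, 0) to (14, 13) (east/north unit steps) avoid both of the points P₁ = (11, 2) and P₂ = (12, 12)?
Number of paths = 11920014

Inclusion–exclusion. Total paths: C(27, 14) = 20058300. Through P₁: C(13, 11)·C(14, 3) = 28392. Through P₂: C(24, 12)·C(3, 2) = 8112468. Since P₁ is strictly southwest of P₂, a monotone path through both must visit P₁ then P₂; paths through both = C(13, 11)·C(11, 1)·C(3, 2) = 2574. Avoid both = 20058300 − 28392 − 8112468 + 2574 = 11920014.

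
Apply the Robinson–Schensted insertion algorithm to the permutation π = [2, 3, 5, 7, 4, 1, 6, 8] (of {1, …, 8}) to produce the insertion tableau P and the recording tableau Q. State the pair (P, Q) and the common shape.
P = [1, 3, 4, 6, 8] / [2, 7] / [5];  Q = [1, 2, 3, 4, 8] / [5, 7] / [6];  common shape = (5, 2, 1)

Row-insert the values π_1, π_2, … into P one at a time, bumping the leftmost entry strictly greater than the inserted value down to the next row. The recording tableau Q records, in position (i, j), the step at which that cell was added to P.
  Insert 2 (step 1): P = [2];  Q = [1]
  Insert 3 (step 2): P = [2, 3];  Q = [1, 2]
  Insert 5 (step 3): P = [2, 3, 5];  Q = [1, 2, 3]
  Insert 7 (step 4): P = [2, 3, 5, 7];  Q = [1, 2, 3, 4]
  Insert 4 (step 5): P = [2, 3, 4, 7] / [5];  Q = [1, 2, 3, 4] / [5]
  Insert 1 (step 6): P = [1, 3, 4, 7] / [2] / [5];  Q = [1, 2, 3, 4] / [5] / [6]
  Insert 6 (step 7): P = [1, 3, 4, 6] / [2, 7] / [5];  Q = [1, 2, 3, 4] / [5, 7] / [6]
  Insert 8 (step 8): P = [1, 3, 4, 6, 8] / [2, 7] / [5];  Q = [1, 2, 3, 4, 8] / [5, 7] / [6]
Final shape: (5, 2, 1).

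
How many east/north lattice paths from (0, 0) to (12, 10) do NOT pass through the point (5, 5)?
Number of paths = 447062

Total paths from (0, 0) to (12, 10): C(22, 12) = 646646. Paths through (5, 5): (paths (0, 0) → (5, 5)) × (paths (5, 5) → (12, 10)) = C(10, 5) · C(12, 7) = 252 · 792 = 199584. Avoidance count = 646646 − 199584 = 447062.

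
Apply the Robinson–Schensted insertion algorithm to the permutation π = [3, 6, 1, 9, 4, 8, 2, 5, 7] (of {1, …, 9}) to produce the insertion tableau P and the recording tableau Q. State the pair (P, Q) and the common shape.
P = [1, 2, 5, 7] / [3, 4, 8] / [6, 9];  Q = [1, 2, 4, 9] / [3, 5, 6] / [7, 8];  common shape = (4, 3, 2)

Row-insert the values π_1, π_2, … into P one at a time, bumping the leftmost entry strictly greater than the inserted value down to the next row. The recording tableau Q records, in position (i, j), the step at which that cell was added to P.
  Insert 3 (step 1): P = [3];  Q = [1]
  Insert 6 (step 2): P = [3, 6];  Q = [1, 2]
  Insert 1 (step 3): P = [1, 6] / [3];  Q = [1, 2] / [3]
  Insert 9 (step 4): P = [1, 6, 9] / [3];  Q = [1, 2, 4] / [3]
  Insert 4 (step 5): P = [1, 4, 9] / [3, 6];  Q = [1, 2, 4] / [3, 5]
  Insert 8 (step 6): P = [1, 4, 8] / [3, 6, 9];  Q = [1, 2, 4] / [3, 5, 6]
  Insert 2 (step 7): P = [1, 2, 8] / [3, 4, 9] / [6];  Q = [1, 2, 4] / [3, 5, 6] / [7]
  Insert 5 (step 8): P = [1, 2, 5] / [3, 4, 8] / [6, 9];  Q = [1, 2, 4] / [3, 5, 6] / [7, 8]
  Insert 7 (step 9): P = [1, 2, 5, 7] / [3, 4, 8] / [6, 9];  Q = [1, 2, 4, 9] / [3, 5, 6] / [7, 8]
Final shape: (4, 3, 2).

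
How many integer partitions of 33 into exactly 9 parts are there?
p(33, 9 parts) = 1076

Partitions of n into exactly k parts are in bijection with partitions of n − k into at most k parts (subtract 1 from each part). So p(33, exactly 9) = p(24, parts ≤ 9). Computing via the recurrence p(m, j) = p(m, j−1) + p(m−j, j) gives 1076.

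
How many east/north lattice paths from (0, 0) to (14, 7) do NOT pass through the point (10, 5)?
Number of paths = 71235

Total paths from (0, 0) to (14, 7): C(21, 14) = 116280. Paths through (10, 5): (paths (0, 0) → (10, 5)) × (paths (10, 5) → (14, 7)) = C(15, 10) · C(6, 4) = 3003 · 15 = 45045. Avoidance count = 116280 − 45045 = 71235.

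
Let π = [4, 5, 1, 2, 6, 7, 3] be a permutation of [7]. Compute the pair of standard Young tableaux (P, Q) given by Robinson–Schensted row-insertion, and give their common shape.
P = [1, 2, 3, 7] / [4, 5, 6];  Q = [1, 2, 5, 6] / [3, 4, 7];  common shape = (4, 3)

Row-insert the values π_1, π_2, … into P one at a time, bumping the leftmost entry strictly greater than the inserted value down to the next row. The recording tableau Q records, in position (i, j), the step at which that cell was added to P.
  Insert 4 (step 1): P = [4];  Q = [1]
  Insert 5 (step 2): P = [4, 5];  Q = [1, 2]
  Insert 1 (step 3): P = [1, 5] / [4];  Q = [1, 2] / [3]
  Insert 2 (step 4): P = [1, 2] / [4, 5];  Q = [1, 2] / [3, 4]
  Insert 6 (step 5): P = [1, 2, 6] / [4, 5];  Q = [1, 2, 5] / [3, 4]
  Insert 7 (step 6): P = [1, 2, 6, 7] / [4, 5];  Q = [1, 2, 5, 6] / [3, 4]
  Insert 3 (step 7): P = [1, 2, 3, 7] / [4, 5, 6];  Q = [1, 2, 5, 6] / [3, 4, 7]
Final shape: (4, 3).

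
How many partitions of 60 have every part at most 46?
p(60, parts ≤ 46) = 966094

Use the recurrence p(n, m) = p(n, m−1) + p(n−m, m): either the largest part is < m (count p(n, m−1)) or the largest part is exactly m (remove one copy of m, count p(n−m, m)). With p(0, ·) = 1 this gives p(60, parts ≤ 46) = 966094. (By conjugating Young diagrams, this also counts partitions of 60 into at most 46 parts.)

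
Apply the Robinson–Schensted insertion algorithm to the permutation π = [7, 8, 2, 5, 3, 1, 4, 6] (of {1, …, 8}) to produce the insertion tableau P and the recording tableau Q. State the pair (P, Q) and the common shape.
P = [1, 3, 4, 6] / [2, 8] / [5] / [7];  Q = [1, 2, 7, 8] / [3, 4] / [5] / [6];  common shape = (4, 2, 1, 1)

Row-insert the values π_1, π_2, … into P one at a time, bumping the leftmost entry strictly greater than the inserted value down to the next row. The recording tableau Q records, in position (i, j), the step at which that cell was added to P.
  Insert 7 (step 1): P = [7];  Q = [1]
  Insert 8 (step 2): P = [7, 8];  Q = [1, 2]
  Insert 2 (step 3): P = [2, 8] / [7];  Q = [1, 2] / [3]
  Insert 5 (step 4): P = [2, 5] / [7, 8];  Q = [1, 2] / [3, 4]
  Insert 3 (step 5): P = [2, 3] / [5, 8] / [7];  Q = [1, 2] / [3, 4] / [5]
  Insert 1 (step 6): P = [1, 3] / [2, 8] / [5] / [7];  Q = [1, 2] / [3, 4] / [5] / [6]
  Insert 4 (step 7): P = [1, 3, 4] / [2, 8] / [5] / [7];  Q = [1, 2, 7] / [3, 4] / [5] / [6]
  Insert 6 (step 8): P = [1, 3, 4, 6] / [2, 8] / [5] / [7];  Q = [1, 2, 7, 8] / [3, 4] / [5] / [6]
Final shape: (4, 2, 1, 1).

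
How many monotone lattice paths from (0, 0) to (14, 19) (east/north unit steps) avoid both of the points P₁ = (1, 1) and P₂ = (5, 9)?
Number of paths = 312816514

Inclusion–exclusion. Total paths: C(33, 14) = 818809200. Through P₁: C(2, 1)·C(31, 13) = 412506150. Through P₂: C(14, 5)·C(19, 9) = 184940756. Since P₁ is strictly southwest of P₂, a monotone path through both must visit P₁ then P₂; paths through both = C(2, 1)·C(12, 4)·C(19, 9) = 91454220. Avoid both = 818809200 − 412506150 − 184940756 + 91454220 = 312816514.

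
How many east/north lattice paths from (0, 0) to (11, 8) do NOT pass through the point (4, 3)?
Number of paths = 47862

Total paths from (0, 0) to (11, 8): C(19, 11) = 75582. Paths through (4, 3): (paths (0, 0) → (4, 3)) × (paths (4, 3) → (11, 8)) = C(7, 4) · C(12, 7) = 35 · 792 = 27720. Avoidance count = 75582 − 27720 = 47862.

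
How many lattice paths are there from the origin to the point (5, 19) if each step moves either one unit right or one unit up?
Number of paths = 42504

A monotone lattice path from (0, 0) to (5, 19) consists of 5 east steps and 19 north steps in some order, so it is determined by which 5 of the 24 steps are east. The count is C(24, 5) = 42504.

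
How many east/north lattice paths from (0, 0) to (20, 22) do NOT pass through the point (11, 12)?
Number of paths = 388889345936

Total paths from (0, 0) to (20, 22): C(42, 20) = 513791607420. Paths through (11, 12): (paths (0, 0) → (11, 12)) × (paths (11, 12) → (20, 22)) = C(23, 11) · C(19, 9) = 1352078 · 92378 = 124902261484. Avoidance count = 513791607420 − 124902261484 = 388889345936.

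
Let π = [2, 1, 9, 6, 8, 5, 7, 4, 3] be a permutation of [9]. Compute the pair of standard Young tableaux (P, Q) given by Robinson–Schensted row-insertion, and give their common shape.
P = [1, 3, 7] / [2, 4, 8] / [5] / [6] / [9];  Q = [1, 3, 5] / [2, 4, 7] / [6] / [8] / [9];  common shape = (3, 3, 1, 1, 1)

Row-insert the values π_1, π_2, … into P one at a time, bumping the leftmost entry strictly greater than the inserted value down to the next row. The recording tableau Q records, in position (i, j), the step at which that cell was added to P.
  Insert 2 (step 1): P = [2];  Q = [1]
  Insert 1 (step 2): P = [1] / [2];  Q = [1] / [2]
  Insert 9 (step 3): P = [1, 9] / [2];  Q = [1, 3] / [2]
  Insert 6 (step 4): P = [1, 6] / [2, 9];  Q = [1, 3] / [2, 4]
  Insert 8 (step 5): P = [1, 6, 8] / [2, 9];  Q = [1, 3, 5] / [2, 4]
  Insert 5 (step 6): P = [1, 5, 8] / [2, 6] / [9];  Q = [1, 3, 5] / [2, 4] / [6]
  Insert 7 (step 7): P = [1, 5, 7] / [2, 6, 8] / [9];  Q = [1, 3, 5] / [2, 4, 7] / [6]
  Insert 4 (step 8): P = [1, 4, 7] / [2, 5, 8] / [6] / [9];  Q = [1, 3, 5] / [2, 4, 7] / [6] / [8]
  Insert 3 (step 9): P = [1, 3, 7] / [2, 4, 8] / [5] / [6] / [9];  Q = [1, 3, 5] / [2, 4, 7] / [6] / [8] / [9]
Final shape: (3, 3, 1, 1, 1).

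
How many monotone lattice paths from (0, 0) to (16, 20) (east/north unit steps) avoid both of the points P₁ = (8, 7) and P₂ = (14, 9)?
Number of paths = 5948727180

Inclusion–exclusion. Total paths: C(36, 16) = 7307872110. Through P₁: C(15, 8)·C(21, 8) = 1309458150. Through P₂: C(23, 14)·C(13, 2) = 63740820. Since P₁ is strictly southwest of P₂, a monotone path through both must visit P₁ then P₂; paths through both = C(15, 8)·C(8, 6)·C(13, 2) = 14054040. Avoid both = 7307872110 − 1309458150 − 63740820 + 14054040 = 5948727180.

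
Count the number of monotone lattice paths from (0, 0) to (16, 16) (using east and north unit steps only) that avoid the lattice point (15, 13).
Number of paths = 451311750

Total paths from (0, 0) to (16, 16): C(32, 16) = 601080390. Paths through (15, 13): (paths (0, 0) → (15, 13)) × (paths (15, 13) → (16, 16)) = C(28, 15) · C(4, 1) = 37442160 · 4 = 149768640. Avoidance count = 601080390 − 149768640 = 451311750.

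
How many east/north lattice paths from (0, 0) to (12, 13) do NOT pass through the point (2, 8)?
Number of paths = 5065165

Total paths from (0, 0) to (12, 13): C(25, 12) = 5200300. Paths through (2, 8): (paths (0, 0) → (2, 8)) × (paths (2, 8) → (12, 13)) = C(10, 2) · C(15, 10) = 45 · 3003 = 135135. Avoidance count = 5200300 − 135135 = 5065165.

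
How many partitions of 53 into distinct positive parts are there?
q(53) = 5120

A partition into distinct parts is a strictly decreasing sequence summing to n. The recurrence d(n, m) = d(n, m−1) + d(n−m, m−1) (use part m at most once) with q(n) = d(n, n) gives q(53) = 5120. (Euler's theorem: # distinct-part partitions = # odd-part partitions.)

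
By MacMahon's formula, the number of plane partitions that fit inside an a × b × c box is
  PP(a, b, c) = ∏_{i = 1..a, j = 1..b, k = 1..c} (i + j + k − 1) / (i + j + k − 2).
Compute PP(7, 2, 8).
PP(7, 2, 8) = 9202050

Evaluate the triple product over i = 1..7, j = 1..2, k = 1..8. The factors are (2/1) · (3/2) · (4/3) · (5/4) · (6/5) · (7/6) · (8/7) · (9/8) · … (112 factors total). The numerators and denominators telescope so the product is an integer; carrying out the multiplication exactly gives PP(7, 2, 8) = 9202050.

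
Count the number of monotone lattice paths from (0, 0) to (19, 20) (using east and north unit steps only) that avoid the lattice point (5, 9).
Number of paths = 59999549610

Total paths from (0, 0) to (19, 20): C(39, 19) = 68923264410. Paths through (5, 9): (paths (0, 0) → (5, 9)) × (paths (5, 9) → (19, 20)) = C(14, 5) · C(25, 14) = 2002 · 4457400 = 8923714800. Avoidance count = 68923264410 − 8923714800 = 59999549610.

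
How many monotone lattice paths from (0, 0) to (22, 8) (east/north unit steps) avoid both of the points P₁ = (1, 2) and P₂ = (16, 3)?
Number of paths = 4539393

Inclusion–exclusion. Total paths: C(30, 22) = 5852925. Through P₁: C(3, 1)·C(27, 21) = 888030. Through P₂: C(19, 16)·C(11, 6) = 447678. Since P₁ is strictly southwest of P₂, a monotone path through both must visit P₁ then P₂; paths through both = C(3, 1)·C(16, 15)·C(11, 6) = 22176. Avoid both = 5852925 − 888030 − 447678 + 22176 = 4539393.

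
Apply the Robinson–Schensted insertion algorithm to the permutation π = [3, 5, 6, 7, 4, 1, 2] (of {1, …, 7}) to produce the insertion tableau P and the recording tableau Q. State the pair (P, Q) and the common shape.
P = [1, 2, 6, 7] / [3, 4] / [5];  Q = [1, 2, 3, 4] / [5, 7] / [6];  common shape = (4, 2, 1)

Row-insert the values π_1, π_2, … into P one at a time, bumping the leftmost entry strictly greater than the inserted value down to the next row. The recording tableau Q records, in position (i, j), the step at which that cell was added to P.
  Insert 3 (step 1): P = [3];  Q = [1]
  Insert 5 (step 2): P = [3, 5];  Q = [1, 2]
  Insert 6 (step 3): P = [3, 5, 6];  Q = [1, 2, 3]
  Insert 7 (step 4): P = [3, 5, 6, 7];  Q = [1, 2, 3, 4]
  Insert 4 (step 5): P = [3, 4, 6, 7] / [5];  Q = [1, 2, 3, 4] / [5]
  Insert 1 (step 6): P = [1, 4, 6, 7] / [3] / [5];  Q = [1, 2, 3, 4] / [5] / [6]
  Insert 2 (step 7): P = [1, 2, 6, 7] / [3, 4] / [5];  Q = [1, 2, 3, 4] / [5, 7] / [6]
Final shape: (4, 2, 1).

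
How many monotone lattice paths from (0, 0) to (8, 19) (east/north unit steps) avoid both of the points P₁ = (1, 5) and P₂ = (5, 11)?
Number of paths = 1009575

Inclusion–exclusion. Total paths: C(27, 8) = 2220075. Through P₁: C(6, 1)·C(21, 7) = 697680. Through P₂: C(16, 5)·C(11, 3) = 720720. Since P₁ is strictly southwest of P₂, a monotone path through both must visit P₁ then P₂; paths through both = C(6, 1)·C(10, 4)·C(11, 3) = 207900. Avoid both = 2220075 − 697680 − 720720 + 207900 = 1009575.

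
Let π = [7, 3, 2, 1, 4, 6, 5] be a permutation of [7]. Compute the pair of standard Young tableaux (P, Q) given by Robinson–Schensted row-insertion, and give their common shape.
P = [1, 4, 5] / [2, 6] / [3] / [7];  Q = [1, 5, 6] / [2, 7] / [3] / [4];  common shape = (3, 2, 1, 1)

Row-insert the values π_1, π_2, … into P one at a time, bumping the leftmost entry strictly greater than the inserted value down to the next row. The recording tableau Q records, in position (i, j), the step at which that cell was added to P.
  Insert 7 (step 1): P = [7];  Q = [1]
  Insert 3 (step 2): P = [3] / [7];  Q = [1] / [2]
  Insert 2 (step 3): P = [2] / [3] / [7];  Q = [1] / [2] / [3]
  Insert 1 (step 4): P = [1] / [2] / [3] / [7];  Q = [1] / [2] / [3] / [4]
  Insert 4 (step 5): P = [1, 4] / [2] / [3] / [7];  Q = [1, 5] / [2] / [3] / [4]
  Insert 6 (step 6): P = [1, 4, 6] / [2] / [3] / [7];  Q = [1, 5, 6] / [2] / [3] / [4]
  Insert 5 (step 7): P = [1, 4, 5] / [2, 6] / [3] / [7];  Q = [1, 5, 6] / [2, 7] / [3] / [4]
Final shape: (3, 2, 1, 1).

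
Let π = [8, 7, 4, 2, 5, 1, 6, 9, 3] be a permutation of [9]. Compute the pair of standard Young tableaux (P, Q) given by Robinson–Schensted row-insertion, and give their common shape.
P = [1, 3, 6, 9] / [2, 5] / [4] / [7] / [8];  Q = [1, 5, 7, 8] / [2, 9] / [3] / [4] / [6];  common shape = (4, 2, 1, 1, 1)

Row-insert the values π_1, π_2, … into P one at a time, bumping the leftmost entry strictly greater than the inserted value down to the next row. The recording tableau Q records, in position (i, j), the step at which that cell was added to P.
  Insert 8 (step 1): P = [8];  Q = [1]
  Insert 7 (step 2): P = [7] / [8];  Q = [1] / [2]
  Insert 4 (step 3): P = [4] / [7] / [8];  Q = [1] / [2] / [3]
  Insert 2 (step 4): P = [2] / [4] / [7] / [8];  Q = [1] / [2] / [3] / [4]
  Insert 5 (step 5): P = [2, 5] / [4] / [7] / [8];  Q = [1, 5] / [2] / [3] / [4]
  Insert 1 (step 6): P = [1, 5] / [2] / [4] / [7] / [8];  Q = [1, 5] / [2] / [3] / [4] / [6]
  Insert 6 (step 7): P = [1, 5, 6] / [2] / [4] / [7] / [8];  Q = [1, 5, 7] / [2] / [3] / [4] / [6]
  Insert 9 (step 8): P = [1, 5, 6, 9] / [2] / [4] / [7] / [8];  Q = [1, 5, 7, 8] / [2] / [3] / [4] / [6]
  Insert 3 (step 9): P = [1, 3, 6, 9] / [2, 5] / [4] / [7] / [8];  Q = [1, 5, 7, 8] / [2, 9] / [3] / [4] / [6]
Final shape: (4, 2, 1, 1, 1).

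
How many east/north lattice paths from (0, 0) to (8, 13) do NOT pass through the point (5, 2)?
Number of paths = 195846

Total paths from (0, 0) to (8, 13): C(21, 8) = 203490. Paths through (5, 2): (paths (0, 0) → (5, 2)) × (paths (5, 2) → (8, 13)) = C(7, 5) · C(14, 3) = 21 · 364 = 7644. Avoidance count = 203490 − 7644 = 195846.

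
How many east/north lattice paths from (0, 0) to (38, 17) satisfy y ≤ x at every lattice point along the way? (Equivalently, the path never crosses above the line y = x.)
Number of paths = 38499031112850

By the reflection principle (André's argument), the number of monotone paths to (38, 17) with n ≤ m that never go above y = x is C(55, 38) − C(55, 39) = 68248282427325 − 29749251314475 = 38499031112850.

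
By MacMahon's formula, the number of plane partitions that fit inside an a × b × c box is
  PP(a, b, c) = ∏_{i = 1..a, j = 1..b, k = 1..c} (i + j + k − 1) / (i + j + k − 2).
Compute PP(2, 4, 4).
PP(2, 4, 4) = 1764

Evaluate the triple product over i = 1..2, j = 1..4, k = 1..4. The factors are (2/1) · (3/2) · (4/3) · (5/4) · (3/2) · (4/3) · (5/4) · (6/5) · … (32 factors total). The numerators and denominators telescope so the product is an integer; carrying out the multiplication exactly gives PP(2, 4, 4) = 1764.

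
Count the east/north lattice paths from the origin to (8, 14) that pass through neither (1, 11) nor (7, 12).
Number of paths = 167418

Inclusion–exclusion. Total paths: C(22, 8) = 319770. Through P₁: C(12, 1)·C(10, 7) = 1440. Through P₂: C(19, 7)·C(3, 1) = 151164. Since P₁ is strictly southwest of P₂, a monotone path through both must visit P₁ then P₂; paths through both = C(12, 1)·C(7, 6)·C(3, 1) = 252. Avoid both = 319770 − 1440 − 151164 + 252 = 167418.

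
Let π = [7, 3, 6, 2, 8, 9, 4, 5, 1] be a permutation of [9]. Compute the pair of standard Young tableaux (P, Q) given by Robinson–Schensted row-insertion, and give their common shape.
P = [1, 4, 5, 9] / [2, 6, 8] / [3] / [7];  Q = [1, 3, 5, 6] / [2, 7, 8] / [4] / [9];  common shape = (4, 3, 1, 1)

Row-insert the values π_1, π_2, … into P one at a time, bumping the leftmost entry strictly greater than the inserted value down to the next row. The recording tableau Q records, in position (i, j), the step at which that cell was added to P.
  Insert 7 (step 1): P = [7];  Q = [1]
  Insert 3 (step 2): P = [3] / [7];  Q = [1] / [2]
  Insert 6 (step 3): P = [3, 6] / [7];  Q = [1, 3] / [2]
  Insert 2 (step 4): P = [2, 6] / [3] / [7];  Q = [1, 3] / [2] / [4]
  Insert 8 (step 5): P = [2, 6, 8] / [3] / [7];  Q = [1, 3, 5] / [2] / [4]
  Insert 9 (step 6): P = [2, 6, 8, 9] / [3] / [7];  Q = [1, 3, 5, 6] / [2] / [4]
  Insert 4 (step 7): P = [2, 4, 8, 9] / [3, 6] / [7];  Q = [1, 3, 5, 6] / [2, 7] / [4]
  Insert 5 (step 8): P = [2, 4, 5, 9] / [3, 6, 8] / [7];  Q = [1, 3, 5, 6] / [2, 7, 8] / [4]
  Insert 1 (step 9): P = [1, 4, 5, 9] / [2, 6, 8] / [3] / [7];  Q = [1, 3, 5, 6] / [2, 7, 8] / [4] / [9]
Final shape: (4, 3, 1, 1).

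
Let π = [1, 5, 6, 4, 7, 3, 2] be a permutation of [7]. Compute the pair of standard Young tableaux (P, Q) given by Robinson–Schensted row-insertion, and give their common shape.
P = [1, 2, 6, 7] / [3] / [4] / [5];  Q = [1, 2, 3, 5] / [4] / [6] / [7];  common shape = (4, 1, 1, 1)

Row-insert the values π_1, π_2, … into P one at a time, bumping the leftmost entry strictly greater than the inserted value down to the next row. The recording tableau Q records, in position (i, j), the step at which that cell was added to P.
  Insert 1 (step 1): P = [1];  Q = [1]
  Insert 5 (step 2): P = [1, 5];  Q = [1, 2]
  Insert 6 (step 3): P = [1, 5, 6];  Q = [1, 2, 3]
  Insert 4 (step 4): P = [1, 4, 6] / [5];  Q = [1, 2, 3] / [4]
  Insert 7 (step 5): P = [1, 4, 6, 7] / [5];  Q = [1, 2, 3, 5] / [4]
  Insert 3 (step 6): P = [1, 3, 6, 7] / [4] / [5];  Q = [1, 2, 3, 5] / [4] / [6]
  Insert 2 (step 7): P = [1, 2, 6, 7] / [3] / [4] / [5];  Q = [1, 2, 3, 5] / [4] / [6] / [7]
Final shape: (4, 1, 1, 1).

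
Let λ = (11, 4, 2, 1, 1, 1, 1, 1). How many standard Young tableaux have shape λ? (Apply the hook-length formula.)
# SYT of shape (11, 4, 2, 1, 1, 1, 1, 1) = 170714544

Hook-length formula: f^λ = n! / Π hook(c), product over all cells c of the Young diagram. For λ = (11, 4, 2, 1, 1, 1, 1, 1), n = 22 boxes. Hook lengths by row (left-to-right, top-to-bottom): [18, 12, 10, 9, 7, 6, 5, 4, 3, 2, 1]; [10, 4, 2, 1]; [7, 1]; [5]; [4]; [3]; [2]; [1]. Product of hooks = 6584094720000. So f^λ = 22! / 6584094720000 = 1124000727777607680000 / 6584094720000 = 170714544.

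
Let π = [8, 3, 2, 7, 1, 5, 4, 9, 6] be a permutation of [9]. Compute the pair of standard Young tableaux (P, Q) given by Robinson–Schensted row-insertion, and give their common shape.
P = [1, 4, 6] / [2, 5, 9] / [3, 7] / [8];  Q = [1, 4, 8] / [2, 6, 9] / [3, 7] / [5];  common shape = (3, 3, 2, 1)

Row-insert the values π_1, π_2, … into P one at a time, bumping the leftmost entry strictly greater than the inserted value down to the next row. The recording tableau Q records, in position (i, j), the step at which that cell was added to P.
  Insert 8 (step 1): P = [8];  Q = [1]
  Insert 3 (step 2): P = [3] / [8];  Q = [1] / [2]
  Insert 2 (step 3): P = [2] / [3] / [8];  Q = [1] / [2] / [3]
  Insert 7 (step 4): P = [2, 7] / [3] / [8];  Q = [1, 4] / [2] / [3]
  Insert 1 (step 5): P = [1, 7] / [2] / [3] / [8];  Q = [1, 4] / [2] / [3] / [5]
  Insert 5 (step 6): P = [1, 5] / [2, 7] / [3] / [8];  Q = [1, 4] / [2, 6] / [3] / [5]
  Insert 4 (step 7): P = [1, 4] / [2, 5] / [3, 7] / [8];  Q = [1, 4] / [2, 6] / [3, 7] / [5]
  Insert 9 (step 8): P = [1, 4, 9] / [2, 5] / [3, 7] / [8];  Q = [1, 4, 8] / [2, 6] / [3, 7] / [5]
  Insert 6 (step 9): P = [1, 4, 6] / [2, 5, 9] / [3, 7] / [8];  Q = [1, 4, 8] / [2, 6, 9] / [3, 7] / [5]
Final shape: (3, 3, 2, 1).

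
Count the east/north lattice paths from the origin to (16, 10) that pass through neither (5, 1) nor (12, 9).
Number of paths = 3027375

Inclusion–exclusion. Total paths: C(26, 16) = 5311735. Through P₁: C(6, 5)·C(20, 11) = 1007760. Through P₂: C(21, 12)·C(5, 4) = 1469650. Since P₁ is strictly southwest of P₂, a monotone path through both must visit P₁ then P₂; paths through both = C(6, 5)·C(15, 7)·C(5, 4) = 193050. Avoid both = 5311735 − 1007760 − 1469650 + 193050 = 3027375.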